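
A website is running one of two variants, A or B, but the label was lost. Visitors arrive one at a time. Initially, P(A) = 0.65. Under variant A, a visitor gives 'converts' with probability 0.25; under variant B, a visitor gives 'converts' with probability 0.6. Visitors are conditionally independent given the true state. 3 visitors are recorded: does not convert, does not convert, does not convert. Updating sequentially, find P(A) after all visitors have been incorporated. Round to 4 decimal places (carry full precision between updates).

After 'does not convert': P(A) = 0.75·0.6500 / (0.75·0.6500 + 0.4·0.3500) ≈ 0.7769
After 'does not convert': P(A) = 0.75·0.7769 / (0.75·0.7769 + 0.4·0.2231) ≈ 0.8672
After 'does not convert': P(A) = 0.75·0.8672 / (0.75·0.8672 + 0.4·0.1328) ≈ 0.9245

0.9245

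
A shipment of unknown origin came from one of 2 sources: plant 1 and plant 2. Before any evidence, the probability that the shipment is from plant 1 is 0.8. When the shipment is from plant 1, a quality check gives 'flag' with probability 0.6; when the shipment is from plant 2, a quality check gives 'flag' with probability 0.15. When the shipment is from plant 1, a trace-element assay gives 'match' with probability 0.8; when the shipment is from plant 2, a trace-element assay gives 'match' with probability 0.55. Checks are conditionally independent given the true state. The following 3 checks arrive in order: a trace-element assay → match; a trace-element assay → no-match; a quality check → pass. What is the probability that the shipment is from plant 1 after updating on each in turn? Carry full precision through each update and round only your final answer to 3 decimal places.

0.549

After a trace-element assay='match': P(plant 1) = 0.8·0.8000 / (0.8·0.8000 + 0.55·0.2000) ≈ 0.8533
After a trace-element assay='no-match': P(plant 1) = 0.2·0.8533 / (0.2·0.8533 + 0.45·0.1467) ≈ 0.7211
After a quality check='pass': P(plant 1) = 0.4·0.7211 / (0.4·0.7211 + 0.85·0.2789) ≈ 0.5489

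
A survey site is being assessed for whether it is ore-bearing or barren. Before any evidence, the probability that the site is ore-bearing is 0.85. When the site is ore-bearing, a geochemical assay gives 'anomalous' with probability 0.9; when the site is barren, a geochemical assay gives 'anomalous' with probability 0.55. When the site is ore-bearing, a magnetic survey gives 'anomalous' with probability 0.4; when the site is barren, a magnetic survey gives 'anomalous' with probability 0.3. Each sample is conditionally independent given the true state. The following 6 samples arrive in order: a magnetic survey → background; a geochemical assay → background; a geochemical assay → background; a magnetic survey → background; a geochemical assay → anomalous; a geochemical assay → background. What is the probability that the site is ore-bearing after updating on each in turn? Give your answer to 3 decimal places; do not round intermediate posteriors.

0.070

After a magnetic survey='background': P(ore) = 0.6·0.8500 / (0.6·0.8500 + 0.7·0.1500) ≈ 0.8293
After a geochemical assay='background': P(ore) = 0.1·0.8293 / (0.1·0.8293 + 0.45·0.1707) ≈ 0.5191
After a geochemical assay='background': P(ore) = 0.1·0.5191 / (0.1·0.5191 + 0.45·0.4809) ≈ 0.1935
After a magnetic survey='background': P(ore) = 0.6·0.1935 / (0.6·0.1935 + 0.7·0.8065) ≈ 0.1705
After a geochemical assay='anomalous': P(ore) = 0.9·0.1705 / (0.9·0.1705 + 0.55·0.8295) ≈ 0.2517
After a geochemical assay='background': P(ore) = 0.1·0.2517 / (0.1·0.2517 + 0.45·0.7483) ≈ 0.0696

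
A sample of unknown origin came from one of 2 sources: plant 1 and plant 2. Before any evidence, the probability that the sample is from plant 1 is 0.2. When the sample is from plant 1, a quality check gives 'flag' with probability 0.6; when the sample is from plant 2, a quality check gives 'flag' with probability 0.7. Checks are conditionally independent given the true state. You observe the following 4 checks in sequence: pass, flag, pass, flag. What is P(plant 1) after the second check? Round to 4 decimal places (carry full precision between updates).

After 'pass': P(plant 1) = 0.4·0.2000 / (0.4·0.2000 + 0.3·0.8000) ≈ 0.2500
After 'flag': P(plant 1) = 0.6·0.2500 / (0.6·0.2500 + 0.7·0.7500) ≈ 0.2222

0.2222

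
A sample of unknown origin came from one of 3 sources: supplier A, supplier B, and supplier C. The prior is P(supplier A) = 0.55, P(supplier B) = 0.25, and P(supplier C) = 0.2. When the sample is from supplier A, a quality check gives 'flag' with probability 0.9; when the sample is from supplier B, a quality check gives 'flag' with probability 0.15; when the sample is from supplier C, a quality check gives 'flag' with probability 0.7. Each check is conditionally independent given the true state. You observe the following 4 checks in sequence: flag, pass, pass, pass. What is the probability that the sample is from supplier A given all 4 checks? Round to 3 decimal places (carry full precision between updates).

After 'flag': normaliser = 0.9·0.5500 + 0.15·0.2500 + 0.7·0.2000; P(supplier A) ≈ 0.7361, P(supplier B) ≈ 0.0558, P(supplier C) ≈ 0.2082
After 'pass': normaliser = 0.1·0.7361 + 0.85·0.0558 + 0.3·0.2082; P(supplier A) ≈ 0.4012, P(supplier B) ≈ 0.2584, P(supplier C) ≈ 0.3404
After 'pass': normaliser = 0.1·0.4012 + 0.85·0.2584 + 0.3·0.3404; P(supplier A) ≈ 0.1109, P(supplier B) ≈ 0.6069, P(supplier C) ≈ 0.2822
After 'pass': normaliser = 0.1·0.1109 + 0.85·0.6069 + 0.3·0.2822; P(supplier A) ≈ 0.0181, P(supplier B) ≈ 0.8434, P(supplier C) ≈ 0.1384

0.018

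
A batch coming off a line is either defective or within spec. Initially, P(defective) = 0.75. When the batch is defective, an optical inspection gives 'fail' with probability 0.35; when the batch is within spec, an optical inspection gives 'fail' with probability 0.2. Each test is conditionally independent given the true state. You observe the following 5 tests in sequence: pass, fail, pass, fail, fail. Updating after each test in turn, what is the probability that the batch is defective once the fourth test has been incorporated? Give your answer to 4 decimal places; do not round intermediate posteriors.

After 'pass': P(defective) = 0.65·0.7500 / (0.65·0.7500 + 0.8·0.2500) ≈ 0.7091
After 'fail': P(defective) = 0.35·0.7091 / (0.35·0.7091 + 0.2·0.2909) ≈ 0.8101
After 'pass': P(defective) = 0.65·0.8101 / (0.65·0.8101 + 0.8·0.1899) ≈ 0.7761
After 'fail': P(defective) = 0.35·0.7761 / (0.35·0.7761 + 0.2·0.2239) ≈ 0.8585

0.8585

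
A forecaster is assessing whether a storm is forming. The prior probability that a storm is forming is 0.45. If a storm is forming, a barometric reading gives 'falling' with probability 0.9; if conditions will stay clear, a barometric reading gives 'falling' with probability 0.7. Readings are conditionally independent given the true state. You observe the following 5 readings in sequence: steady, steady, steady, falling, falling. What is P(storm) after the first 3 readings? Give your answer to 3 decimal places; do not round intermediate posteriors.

0.029

Apply Bayes' rule sequentially, carrying P(storm) forward.
After 'steady': P(storm) = 0.1·0.4500 / (0.1·0.4500 + 0.3·0.5500) ≈ 0.2143
After 'steady': P(storm) = 0.1·0.2143 / (0.1·0.2143 + 0.3·0.7857) ≈ 0.0833
After 'steady': P(storm) = 0.1·0.0833 / (0.1·0.0833 + 0.3·0.9167) ≈ 0.0294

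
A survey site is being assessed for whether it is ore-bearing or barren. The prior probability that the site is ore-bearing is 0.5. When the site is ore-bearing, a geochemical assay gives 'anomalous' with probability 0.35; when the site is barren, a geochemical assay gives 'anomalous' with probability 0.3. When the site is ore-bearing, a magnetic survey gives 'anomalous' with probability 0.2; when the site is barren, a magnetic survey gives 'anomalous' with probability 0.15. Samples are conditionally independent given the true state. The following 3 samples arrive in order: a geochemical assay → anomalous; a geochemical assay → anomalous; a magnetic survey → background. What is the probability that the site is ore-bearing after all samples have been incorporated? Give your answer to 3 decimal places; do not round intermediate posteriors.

0.562

After a geochemical assay='anomalous': P(ore) = 0.35·0.5000 / (0.35·0.5000 + 0.3·0.5000) ≈ 0.5385
After a geochemical assay='anomalous': P(ore) = 0.35·0.5385 / (0.35·0.5385 + 0.3·0.4615) ≈ 0.5765
After a magnetic survey='background': P(ore) = 0.8·0.5765 / (0.8·0.5765 + 0.85·0.4235) ≈ 0.5616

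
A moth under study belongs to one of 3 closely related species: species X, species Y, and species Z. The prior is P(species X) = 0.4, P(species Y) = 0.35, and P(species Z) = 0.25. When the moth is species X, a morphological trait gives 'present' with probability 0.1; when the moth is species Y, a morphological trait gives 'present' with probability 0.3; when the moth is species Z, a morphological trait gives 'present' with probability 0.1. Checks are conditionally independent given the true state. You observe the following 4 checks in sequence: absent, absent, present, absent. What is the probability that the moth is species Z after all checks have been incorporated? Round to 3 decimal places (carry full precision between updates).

Apply Bayes' rule sequentially, carrying P(species Z) forward.
After 'absent': normaliser = 0.9·0.4000 + 0.7·0.3500 + 0.9·0.2500; P(species X) ≈ 0.4337, P(species Y) ≈ 0.2952, P(species Z) ≈ 0.2711
After 'absent': normaliser = 0.9·0.4337 + 0.7·0.2952 + 0.9·0.2711; P(species X) ≈ 0.4642, P(species Y) ≈ 0.2457, P(species Z) ≈ 0.2901
After 'present': normaliser = 0.1·0.4642 + 0.3·0.2457 + 0.1·0.2901; P(species X) ≈ 0.3112, P(species Y) ≈ 0.4942, P(species Z) ≈ 0.1945
After 'absent': normaliser = 0.9·0.3112 + 0.7·0.4942 + 0.9·0.1945; P(species X) ≈ 0.3496, P(species Y) ≈ 0.4318, P(species Z) ≈ 0.2185

0.219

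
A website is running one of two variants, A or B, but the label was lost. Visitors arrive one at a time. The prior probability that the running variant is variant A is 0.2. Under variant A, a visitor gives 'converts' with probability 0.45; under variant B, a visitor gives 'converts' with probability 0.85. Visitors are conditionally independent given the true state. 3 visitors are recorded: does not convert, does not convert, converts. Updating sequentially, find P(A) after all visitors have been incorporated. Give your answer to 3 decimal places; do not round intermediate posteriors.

Apply Bayes' rule sequentially, carrying P(A) forward.
After 'does not convert': P(A) = 0.55·0.2000 / (0.55·0.2000 + 0.15·0.8000) ≈ 0.4783
After 'does not convert': P(A) = 0.55·0.4783 / (0.55·0.4783 + 0.15·0.5217) ≈ 0.7707
After 'converts': P(A) = 0.45·0.7707 / (0.45·0.7707 + 0.85·0.2293) ≈ 0.6402

0.640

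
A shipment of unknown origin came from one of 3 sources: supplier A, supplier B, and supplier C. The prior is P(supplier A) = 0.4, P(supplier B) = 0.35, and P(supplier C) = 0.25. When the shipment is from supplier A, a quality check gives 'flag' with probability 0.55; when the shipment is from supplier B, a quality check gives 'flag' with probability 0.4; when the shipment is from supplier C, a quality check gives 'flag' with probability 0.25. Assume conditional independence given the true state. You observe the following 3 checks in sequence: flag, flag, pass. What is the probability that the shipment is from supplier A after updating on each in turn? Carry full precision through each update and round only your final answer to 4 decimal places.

After 'flag': normaliser = 0.55·0.4000 + 0.4·0.3500 + 0.25·0.2500; P(supplier A) ≈ 0.5207, P(supplier B) ≈ 0.3314, P(supplier C) ≈ 0.1479
After 'flag': normaliser = 0.55·0.5207 + 0.4·0.3314 + 0.25·0.1479; P(supplier A) ≈ 0.6282, P(supplier B) ≈ 0.2907, P(supplier C) ≈ 0.0811
After 'pass': normaliser = 0.45·0.6282 + 0.6·0.2907 + 0.75·0.0811; P(supplier A) ≈ 0.5458, P(supplier B) ≈ 0.3368, P(supplier C) ≈ 0.1175

0.5458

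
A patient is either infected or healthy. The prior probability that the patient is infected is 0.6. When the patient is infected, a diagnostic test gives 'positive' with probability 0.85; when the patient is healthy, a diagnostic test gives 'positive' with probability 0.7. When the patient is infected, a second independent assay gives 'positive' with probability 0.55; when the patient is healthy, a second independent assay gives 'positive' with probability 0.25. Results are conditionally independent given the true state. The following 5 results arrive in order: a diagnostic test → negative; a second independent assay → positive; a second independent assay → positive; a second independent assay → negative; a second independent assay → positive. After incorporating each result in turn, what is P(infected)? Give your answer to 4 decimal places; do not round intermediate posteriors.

Apply Bayes' rule sequentially, carrying P(infected) forward.
After a diagnostic test='negative': P(infected) = 0.15·0.6000 / (0.15·0.6000 + 0.3·0.4000) ≈ 0.4286
After a second independent assay='positive': P(infected) = 0.55·0.4286 / (0.55·0.4286 + 0.25·0.5714) ≈ 0.6226
After a second independent assay='positive': P(infected) = 0.55·0.6226 / (0.55·0.6226 + 0.25·0.3774) ≈ 0.7840
After a second independent assay='negative': P(infected) = 0.45·0.7840 / (0.45·0.7840 + 0.75·0.2160) ≈ 0.6853
After a second independent assay='positive': P(infected) = 0.55·0.6853 / (0.55·0.6853 + 0.25·0.3147) ≈ 0.8273

0.8273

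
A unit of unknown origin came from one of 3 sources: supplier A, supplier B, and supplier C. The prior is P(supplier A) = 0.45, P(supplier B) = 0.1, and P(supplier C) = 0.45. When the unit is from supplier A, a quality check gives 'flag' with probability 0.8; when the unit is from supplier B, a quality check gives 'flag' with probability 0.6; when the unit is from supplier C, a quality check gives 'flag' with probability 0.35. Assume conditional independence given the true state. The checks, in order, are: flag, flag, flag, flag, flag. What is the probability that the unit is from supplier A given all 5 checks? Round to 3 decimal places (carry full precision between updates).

Each posterior becomes the prior for the next update.
After 'flag': normaliser = 0.8·0.4500 + 0.6·0.1000 + 0.35·0.4500; P(supplier A) ≈ 0.6234, P(supplier B) ≈ 0.1039, P(supplier C) ≈ 0.2727
After 'flag': normaliser = 0.8·0.6234 + 0.6·0.1039 + 0.35·0.2727; P(supplier A) ≈ 0.7596, P(supplier B) ≈ 0.0950, P(supplier C) ≈ 0.1454
After 'flag': normaliser = 0.8·0.7596 + 0.6·0.0950 + 0.35·0.1454; P(supplier A) ≈ 0.8493, P(supplier B) ≈ 0.0796, P(supplier C) ≈ 0.0711
After 'flag': normaliser = 0.8·0.8493 + 0.6·0.0796 + 0.35·0.0711; P(supplier A) ≈ 0.9034, P(supplier B) ≈ 0.0635, P(supplier C) ≈ 0.0331
After 'flag': normaliser = 0.8·0.9034 + 0.6·0.0635 + 0.35·0.0331; P(supplier A) ≈ 0.9357, P(supplier B) ≈ 0.0493, P(supplier C) ≈ 0.0150

0.936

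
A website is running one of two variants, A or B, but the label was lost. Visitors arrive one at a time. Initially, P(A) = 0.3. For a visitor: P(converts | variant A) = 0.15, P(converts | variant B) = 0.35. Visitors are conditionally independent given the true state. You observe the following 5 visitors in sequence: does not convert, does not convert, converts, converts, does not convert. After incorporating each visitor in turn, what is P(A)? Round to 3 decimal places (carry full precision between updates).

Each posterior becomes the prior for the next update.
After 'does not convert': P(A) = 0.85·0.3000 / (0.85·0.3000 + 0.65·0.7000) ≈ 0.3592
After 'does not convert': P(A) = 0.85·0.3592 / (0.85·0.3592 + 0.65·0.6408) ≈ 0.4229
After 'converts': P(A) = 0.15·0.4229 / (0.15·0.4229 + 0.35·0.5771) ≈ 0.2390
After 'converts': P(A) = 0.15·0.2390 / (0.15·0.2390 + 0.35·0.7610) ≈ 0.1186
After 'does not convert': P(A) = 0.85·0.1186 / (0.85·0.1186 + 0.65·0.8814) ≈ 0.1497

0.150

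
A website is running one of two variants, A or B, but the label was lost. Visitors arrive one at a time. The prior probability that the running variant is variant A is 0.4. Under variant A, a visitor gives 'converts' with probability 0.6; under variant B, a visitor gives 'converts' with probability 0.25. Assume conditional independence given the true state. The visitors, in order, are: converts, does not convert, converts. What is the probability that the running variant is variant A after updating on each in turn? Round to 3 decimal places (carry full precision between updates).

0.672

After 'converts': P(A) = 0.6·0.4000 / (0.6·0.4000 + 0.25·0.6000) ≈ 0.6154
After 'does not convert': P(A) = 0.4·0.6154 / (0.4·0.6154 + 0.75·0.3846) ≈ 0.4604
After 'converts': P(A) = 0.6·0.4604 / (0.6·0.4604 + 0.25·0.5396) ≈ 0.6719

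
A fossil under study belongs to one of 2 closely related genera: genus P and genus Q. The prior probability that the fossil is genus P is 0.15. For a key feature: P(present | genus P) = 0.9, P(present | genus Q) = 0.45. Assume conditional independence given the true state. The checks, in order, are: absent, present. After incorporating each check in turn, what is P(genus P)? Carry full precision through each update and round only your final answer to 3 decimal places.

0.060

After 'absent': P(genus P) = 0.1·0.1500 / (0.1·0.1500 + 0.55·0.8500) ≈ 0.0311
After 'present': P(genus P) = 0.9·0.0311 / (0.9·0.0311 + 0.45·0.9689) ≈ 0.0603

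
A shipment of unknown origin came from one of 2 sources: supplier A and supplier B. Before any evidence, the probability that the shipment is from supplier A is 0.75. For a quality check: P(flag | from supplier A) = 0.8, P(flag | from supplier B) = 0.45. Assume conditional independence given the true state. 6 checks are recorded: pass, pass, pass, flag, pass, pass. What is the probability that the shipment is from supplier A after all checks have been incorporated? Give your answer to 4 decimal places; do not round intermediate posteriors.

After 'pass': P(supplier A) = 0.2·0.7500 / (0.2·0.7500 + 0.55·0.2500) ≈ 0.5217
After 'pass': P(supplier A) = 0.2·0.5217 / (0.2·0.5217 + 0.55·0.4783) ≈ 0.2840
After 'pass': P(supplier A) = 0.2·0.2840 / (0.2·0.2840 + 0.55·0.7160) ≈ 0.1261
After 'flag': P(supplier A) = 0.8·0.1261 / (0.8·0.1261 + 0.45·0.8739) ≈ 0.2041
After 'pass': P(supplier A) = 0.2·0.2041 / (0.2·0.2041 + 0.55·0.7959) ≈ 0.0853
After 'pass': P(supplier A) = 0.2·0.0853 / (0.2·0.0853 + 0.55·0.9147) ≈ 0.0328

0.0328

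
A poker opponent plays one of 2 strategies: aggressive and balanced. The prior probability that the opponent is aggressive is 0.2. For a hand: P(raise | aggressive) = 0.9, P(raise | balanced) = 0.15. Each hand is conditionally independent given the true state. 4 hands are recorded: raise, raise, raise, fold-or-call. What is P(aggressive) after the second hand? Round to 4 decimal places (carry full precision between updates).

Each posterior becomes the prior for the next update.
After 'raise': P(aggressive) = 0.9·0.2000 / (0.9·0.2000 + 0.15·0.8000) ≈ 0.6000
After 'raise': P(aggressive) = 0.9·0.6000 / (0.9·0.6000 + 0.15·0.4000) ≈ 0.9000

0.9000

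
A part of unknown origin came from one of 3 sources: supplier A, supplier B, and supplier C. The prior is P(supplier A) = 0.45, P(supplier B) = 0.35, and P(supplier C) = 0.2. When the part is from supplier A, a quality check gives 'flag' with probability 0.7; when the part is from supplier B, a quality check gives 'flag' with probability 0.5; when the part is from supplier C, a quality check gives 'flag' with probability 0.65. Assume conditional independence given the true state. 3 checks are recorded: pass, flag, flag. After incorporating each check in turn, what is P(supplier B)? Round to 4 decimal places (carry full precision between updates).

After 'pass': normaliser = 0.3·0.4500 + 0.5·0.3500 + 0.35·0.2000; P(supplier A) ≈ 0.3553, P(supplier B) ≈ 0.4605, P(supplier C) ≈ 0.1842
After 'flag': normaliser = 0.7·0.3553 + 0.5·0.4605 + 0.65·0.1842; P(supplier A) ≈ 0.4154, P(supplier B) ≈ 0.3846, P(supplier C) ≈ 0.2000
After 'flag': normaliser = 0.7·0.4154 + 0.5·0.3846 + 0.65·0.2000; P(supplier A) ≈ 0.4743, P(supplier B) ≈ 0.3137, P(supplier C) ≈ 0.2120

0.3137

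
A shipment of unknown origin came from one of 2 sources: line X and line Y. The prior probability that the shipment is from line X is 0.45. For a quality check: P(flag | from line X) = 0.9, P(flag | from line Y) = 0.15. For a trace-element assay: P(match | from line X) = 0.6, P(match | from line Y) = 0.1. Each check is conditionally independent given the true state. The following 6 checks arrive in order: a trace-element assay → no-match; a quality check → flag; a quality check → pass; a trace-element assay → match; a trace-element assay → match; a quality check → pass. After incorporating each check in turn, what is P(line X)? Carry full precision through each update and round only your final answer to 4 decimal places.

After a trace-element assay='no-match': P(line X) = 0.4·0.4500 / (0.4·0.4500 + 0.9·0.5500) ≈ 0.2667
After a quality check='flag': P(line X) = 0.9·0.2667 / (0.9·0.2667 + 0.15·0.7333) ≈ 0.6857
After a quality check='pass': P(line X) = 0.1·0.6857 / (0.1·0.6857 + 0.85·0.3143) ≈ 0.2043
After a trace-element assay='match': P(line X) = 0.6·0.2043 / (0.6·0.2043 + 0.1·0.7957) ≈ 0.6063
After a trace-element assay='match': P(line X) = 0.6·0.6063 / (0.6·0.6063 + 0.1·0.3937) ≈ 0.9023
After a quality check='pass': P(line X) = 0.1·0.9023 / (0.1·0.9023 + 0.85·0.0977) ≈ 0.5209

0.5209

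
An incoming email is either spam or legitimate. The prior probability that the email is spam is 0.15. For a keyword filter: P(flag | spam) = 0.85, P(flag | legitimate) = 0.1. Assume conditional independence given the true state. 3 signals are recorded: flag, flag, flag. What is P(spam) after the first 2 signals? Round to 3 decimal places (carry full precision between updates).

0.927

Each posterior becomes the prior for the next update.
After 'flag': P(spam) = 0.85·0.1500 / (0.85·0.1500 + 0.1·0.8500) ≈ 0.6000
After 'flag': P(spam) = 0.85·0.6000 / (0.85·0.6000 + 0.1·0.4000) ≈ 0.9273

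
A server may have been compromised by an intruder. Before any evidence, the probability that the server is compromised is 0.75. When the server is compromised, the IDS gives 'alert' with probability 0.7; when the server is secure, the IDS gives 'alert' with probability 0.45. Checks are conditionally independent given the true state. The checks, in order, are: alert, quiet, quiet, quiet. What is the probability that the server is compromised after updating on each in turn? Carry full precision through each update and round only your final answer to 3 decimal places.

0.431

After 'alert': P(compromised) = 0.7·0.7500 / (0.7·0.7500 + 0.45·0.2500) ≈ 0.8235
After 'quiet': P(compromised) = 0.3·0.8235 / (0.3·0.8235 + 0.55·0.1765) ≈ 0.7179
After 'quiet': P(compromised) = 0.3·0.7179 / (0.3·0.7179 + 0.55·0.2821) ≈ 0.5813
After 'quiet': P(compromised) = 0.3·0.5813 / (0.3·0.5813 + 0.55·0.4187) ≈ 0.4310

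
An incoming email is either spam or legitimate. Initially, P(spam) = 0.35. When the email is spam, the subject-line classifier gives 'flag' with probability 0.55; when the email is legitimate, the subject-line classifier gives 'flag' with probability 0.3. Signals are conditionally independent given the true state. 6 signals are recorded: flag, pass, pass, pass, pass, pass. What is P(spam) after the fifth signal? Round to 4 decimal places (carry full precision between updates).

Each posterior becomes the prior for the next update.
After 'flag': P(spam) = 0.55·0.3500 / (0.55·0.3500 + 0.3·0.6500) ≈ 0.4968
After 'pass': P(spam) = 0.45·0.4968 / (0.45·0.4968 + 0.7·0.5032) ≈ 0.3882
After 'pass': P(spam) = 0.45·0.3882 / (0.45·0.3882 + 0.7·0.6118) ≈ 0.2898
After 'pass': P(spam) = 0.45·0.2898 / (0.45·0.2898 + 0.7·0.7102) ≈ 0.2078
After 'pass': P(spam) = 0.45·0.2078 / (0.45·0.2078 + 0.7·0.7922) ≈ 0.1443

0.1443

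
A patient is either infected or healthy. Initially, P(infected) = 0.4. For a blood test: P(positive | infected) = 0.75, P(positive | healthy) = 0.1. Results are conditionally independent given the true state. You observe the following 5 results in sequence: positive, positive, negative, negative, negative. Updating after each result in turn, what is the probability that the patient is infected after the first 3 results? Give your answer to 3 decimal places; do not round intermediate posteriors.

Apply Bayes' rule sequentially, carrying P(infected) forward.
After 'positive': P(infected) = 0.75·0.4000 / (0.75·0.4000 + 0.1·0.6000) ≈ 0.8333
After 'positive': P(infected) = 0.75·0.8333 / (0.75·0.8333 + 0.1·0.1667) ≈ 0.9740
After 'negative': P(infected) = 0.25·0.9740 / (0.25·0.9740 + 0.9·0.0260) ≈ 0.9124

0.912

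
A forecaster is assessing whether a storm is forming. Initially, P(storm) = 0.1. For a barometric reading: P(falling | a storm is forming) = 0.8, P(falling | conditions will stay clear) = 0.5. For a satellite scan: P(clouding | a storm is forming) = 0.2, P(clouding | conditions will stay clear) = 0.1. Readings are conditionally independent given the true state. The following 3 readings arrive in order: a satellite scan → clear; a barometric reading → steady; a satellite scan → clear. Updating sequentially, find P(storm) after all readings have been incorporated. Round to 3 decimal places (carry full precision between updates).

After a satellite scan='clear': P(storm) = 0.8·0.1000 / (0.8·0.1000 + 0.9·0.9000) ≈ 0.0899
After a barometric reading='steady': P(storm) = 0.2·0.0899 / (0.2·0.0899 + 0.5·0.9101) ≈ 0.0380
After a satellite scan='clear': P(storm) = 0.8·0.0380 / (0.8·0.0380 + 0.9·0.9620) ≈ 0.0339

0.034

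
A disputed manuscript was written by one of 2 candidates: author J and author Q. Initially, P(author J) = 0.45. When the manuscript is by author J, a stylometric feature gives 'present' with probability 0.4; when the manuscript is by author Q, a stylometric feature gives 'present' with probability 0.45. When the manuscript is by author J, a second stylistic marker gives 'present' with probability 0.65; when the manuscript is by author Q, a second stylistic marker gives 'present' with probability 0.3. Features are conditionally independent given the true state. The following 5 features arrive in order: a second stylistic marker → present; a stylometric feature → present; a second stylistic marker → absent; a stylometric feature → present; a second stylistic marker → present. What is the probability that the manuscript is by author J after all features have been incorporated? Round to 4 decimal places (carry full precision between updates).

0.6028

After a second stylistic marker='present': P(author J) = 0.65·0.4500 / (0.65·0.4500 + 0.3·0.5500) ≈ 0.6393
After a stylometric feature='present': P(author J) = 0.4·0.6393 / (0.4·0.6393 + 0.45·0.3607) ≈ 0.6118
After a second stylistic marker='absent': P(author J) = 0.35·0.6118 / (0.35·0.6118 + 0.7·0.3882) ≈ 0.4407
After a stylometric feature='present': P(author J) = 0.4·0.4407 / (0.4·0.4407 + 0.45·0.5593) ≈ 0.4119
After a second stylistic marker='present': P(author J) = 0.65·0.4119 / (0.65·0.4119 + 0.3·0.5881) ≈ 0.6028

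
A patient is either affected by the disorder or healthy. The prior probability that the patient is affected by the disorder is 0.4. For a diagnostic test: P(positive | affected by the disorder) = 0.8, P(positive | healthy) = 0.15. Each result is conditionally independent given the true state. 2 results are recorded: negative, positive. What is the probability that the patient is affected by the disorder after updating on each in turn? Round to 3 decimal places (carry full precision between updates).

0.456

After 'negative': P(affected) = 0.2·0.4000 / (0.2·0.4000 + 0.85·0.6000) ≈ 0.1356
After 'positive': P(affected) = 0.8·0.1356 / (0.8·0.1356 + 0.15·0.8644) ≈ 0.4555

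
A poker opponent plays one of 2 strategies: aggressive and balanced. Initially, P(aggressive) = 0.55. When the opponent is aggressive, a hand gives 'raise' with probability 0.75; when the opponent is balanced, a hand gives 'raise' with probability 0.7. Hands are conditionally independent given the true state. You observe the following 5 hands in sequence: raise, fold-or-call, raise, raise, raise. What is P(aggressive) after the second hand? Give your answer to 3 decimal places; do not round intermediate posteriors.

After 'raise': P(aggressive) = 0.75·0.5500 / (0.75·0.5500 + 0.7·0.4500) ≈ 0.5670
After 'fold-or-call': P(aggressive) = 0.25·0.5670 / (0.25·0.5670 + 0.3·0.4330) ≈ 0.5218

0.522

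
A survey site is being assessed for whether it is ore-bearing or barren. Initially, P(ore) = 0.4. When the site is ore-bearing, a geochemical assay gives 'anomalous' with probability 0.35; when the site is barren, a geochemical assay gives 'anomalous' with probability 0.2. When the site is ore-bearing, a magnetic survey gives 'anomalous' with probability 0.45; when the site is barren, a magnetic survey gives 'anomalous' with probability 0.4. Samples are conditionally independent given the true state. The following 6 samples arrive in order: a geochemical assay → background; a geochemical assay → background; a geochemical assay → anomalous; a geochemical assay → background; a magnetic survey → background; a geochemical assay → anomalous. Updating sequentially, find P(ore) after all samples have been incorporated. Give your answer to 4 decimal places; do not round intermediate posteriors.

After a geochemical assay='background': P(ore) = 0.65·0.4000 / (0.65·0.4000 + 0.8·0.6000) ≈ 0.3514
After a geochemical assay='background': P(ore) = 0.65·0.3514 / (0.65·0.3514 + 0.8·0.6486) ≈ 0.3056
After a geochemical assay='anomalous': P(ore) = 0.35·0.3056 / (0.35·0.3056 + 0.2·0.6944) ≈ 0.4351
After a geochemical assay='background': P(ore) = 0.65·0.4351 / (0.65·0.4351 + 0.8·0.5649) ≈ 0.3849
After a magnetic survey='background': P(ore) = 0.55·0.3849 / (0.55·0.3849 + 0.6·0.6151) ≈ 0.3645
After a geochemical assay='anomalous': P(ore) = 0.35·0.3645 / (0.35·0.3645 + 0.2·0.6355) ≈ 0.5010

0.5010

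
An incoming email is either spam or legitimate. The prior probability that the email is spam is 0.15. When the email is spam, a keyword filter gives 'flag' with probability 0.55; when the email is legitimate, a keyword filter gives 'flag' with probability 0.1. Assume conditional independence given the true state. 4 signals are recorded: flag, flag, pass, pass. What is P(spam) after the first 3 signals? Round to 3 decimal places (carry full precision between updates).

0.727

Apply Bayes' rule sequentially, carrying P(spam) forward.
After 'flag': P(spam) = 0.55·0.1500 / (0.55·0.1500 + 0.1·0.8500) ≈ 0.4925
After 'flag': P(spam) = 0.55·0.4925 / (0.55·0.4925 + 0.1·0.5075) ≈ 0.8422
After 'pass': P(spam) = 0.45·0.8422 / (0.45·0.8422 + 0.9·0.1578) ≈ 0.7275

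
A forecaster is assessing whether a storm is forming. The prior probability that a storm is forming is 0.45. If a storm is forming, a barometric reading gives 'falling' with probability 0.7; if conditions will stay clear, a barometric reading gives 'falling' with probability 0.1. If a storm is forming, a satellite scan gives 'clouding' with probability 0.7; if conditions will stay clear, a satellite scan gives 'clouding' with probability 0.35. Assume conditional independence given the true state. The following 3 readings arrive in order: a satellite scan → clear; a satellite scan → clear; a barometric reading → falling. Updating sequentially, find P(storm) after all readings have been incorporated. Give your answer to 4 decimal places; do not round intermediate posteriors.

0.5496

Each posterior becomes the prior for the next update.
After a satellite scan='clear': P(storm) = 0.3·0.4500 / (0.3·0.4500 + 0.65·0.5500) ≈ 0.2741
After a satellite scan='clear': P(storm) = 0.3·0.2741 / (0.3·0.2741 + 0.65·0.7259) ≈ 0.1484
After a barometric reading='falling': P(storm) = 0.7·0.1484 / (0.7·0.1484 + 0.1·0.8516) ≈ 0.5496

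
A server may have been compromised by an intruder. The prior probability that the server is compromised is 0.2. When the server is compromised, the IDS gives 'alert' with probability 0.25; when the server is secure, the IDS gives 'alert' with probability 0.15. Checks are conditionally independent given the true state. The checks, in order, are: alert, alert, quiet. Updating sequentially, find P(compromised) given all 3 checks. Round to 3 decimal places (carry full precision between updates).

After 'alert': P(compromised) = 0.25·0.2000 / (0.25·0.2000 + 0.15·0.8000) ≈ 0.2941
After 'alert': P(compromised) = 0.25·0.2941 / (0.25·0.2941 + 0.15·0.7059) ≈ 0.4098
After 'quiet': P(compromised) = 0.75·0.4098 / (0.75·0.4098 + 0.85·0.5902) ≈ 0.3799

0.380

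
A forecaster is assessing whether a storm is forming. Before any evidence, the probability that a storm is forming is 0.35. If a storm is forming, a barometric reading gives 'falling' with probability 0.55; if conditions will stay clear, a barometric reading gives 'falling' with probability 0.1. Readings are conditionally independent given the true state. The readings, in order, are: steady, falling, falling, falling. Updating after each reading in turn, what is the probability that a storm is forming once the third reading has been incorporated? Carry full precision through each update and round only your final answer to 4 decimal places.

After 'steady': P(storm) = 0.45·0.3500 / (0.45·0.3500 + 0.9·0.6500) ≈ 0.2121
After 'falling': P(storm) = 0.55·0.2121 / (0.55·0.2121 + 0.1·0.7879) ≈ 0.5969
After 'falling': P(storm) = 0.55·0.5969 / (0.55·0.5969 + 0.1·0.4031) ≈ 0.8906

0.8906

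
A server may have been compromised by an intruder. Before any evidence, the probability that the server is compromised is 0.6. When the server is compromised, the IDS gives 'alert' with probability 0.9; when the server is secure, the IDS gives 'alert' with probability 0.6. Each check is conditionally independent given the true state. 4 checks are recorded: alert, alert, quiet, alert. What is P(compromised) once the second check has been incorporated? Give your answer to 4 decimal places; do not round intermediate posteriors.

0.7714

Apply Bayes' rule sequentially, carrying P(compromised) forward.
After 'alert': P(compromised) = 0.9·0.6000 / (0.9·0.6000 + 0.6·0.4000) ≈ 0.6923
After 'alert': P(compromised) = 0.9·0.6923 / (0.9·0.6923 + 0.6·0.3077) ≈ 0.7714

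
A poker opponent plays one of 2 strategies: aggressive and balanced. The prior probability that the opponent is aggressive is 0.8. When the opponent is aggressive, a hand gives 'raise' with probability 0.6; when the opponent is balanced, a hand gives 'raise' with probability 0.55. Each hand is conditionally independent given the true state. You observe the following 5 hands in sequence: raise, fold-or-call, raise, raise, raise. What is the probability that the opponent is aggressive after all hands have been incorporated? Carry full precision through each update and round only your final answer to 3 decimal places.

After 'raise': P(aggressive) = 0.6·0.8000 / (0.6·0.8000 + 0.55·0.2000) ≈ 0.8136
After 'fold-or-call': P(aggressive) = 0.4·0.8136 / (0.4·0.8136 + 0.45·0.1864) ≈ 0.7950
After 'raise': P(aggressive) = 0.6·0.7950 / (0.6·0.7950 + 0.55·0.2050) ≈ 0.8088
After 'raise': P(aggressive) = 0.6·0.8088 / (0.6·0.8088 + 0.55·0.1912) ≈ 0.8219
After 'raise': P(aggressive) = 0.6·0.8219 / (0.6·0.8219 + 0.55·0.1781) ≈ 0.8343

0.834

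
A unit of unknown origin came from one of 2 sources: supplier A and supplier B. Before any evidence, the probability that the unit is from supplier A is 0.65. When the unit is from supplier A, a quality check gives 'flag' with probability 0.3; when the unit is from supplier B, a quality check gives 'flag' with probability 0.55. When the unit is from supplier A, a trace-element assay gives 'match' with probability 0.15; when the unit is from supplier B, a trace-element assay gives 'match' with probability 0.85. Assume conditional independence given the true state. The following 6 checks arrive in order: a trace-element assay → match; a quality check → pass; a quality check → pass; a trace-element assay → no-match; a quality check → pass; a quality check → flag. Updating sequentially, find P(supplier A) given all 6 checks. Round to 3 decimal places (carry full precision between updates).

0.792

After a trace-element assay='match': P(supplier A) = 0.15·0.6500 / (0.15·0.6500 + 0.85·0.3500) ≈ 0.2468
After a quality check='pass': P(supplier A) = 0.7·0.2468 / (0.7·0.2468 + 0.45·0.7532) ≈ 0.3377
After a quality check='pass': P(supplier A) = 0.7·0.3377 / (0.7·0.3377 + 0.45·0.6623) ≈ 0.4423
After a trace-element assay='no-match': P(supplier A) = 0.85·0.4423 / (0.85·0.4423 + 0.15·0.5577) ≈ 0.8180
After a quality check='pass': P(supplier A) = 0.7·0.8180 / (0.7·0.8180 + 0.45·0.1820) ≈ 0.8748
After a quality check='flag': P(supplier A) = 0.3·0.8748 / (0.3·0.8748 + 0.55·0.1252) ≈ 0.7922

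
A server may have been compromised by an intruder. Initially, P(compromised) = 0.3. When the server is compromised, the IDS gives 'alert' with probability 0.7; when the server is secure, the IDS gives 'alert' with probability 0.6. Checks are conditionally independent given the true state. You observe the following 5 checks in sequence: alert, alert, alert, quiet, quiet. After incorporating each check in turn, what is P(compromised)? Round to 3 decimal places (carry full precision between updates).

Each posterior becomes the prior for the next update.
After 'alert': P(compromised) = 0.7·0.3000 / (0.7·0.3000 + 0.6·0.7000) ≈ 0.3333
After 'alert': P(compromised) = 0.7·0.3333 / (0.7·0.3333 + 0.6·0.6667) ≈ 0.3684
After 'alert': P(compromised) = 0.7·0.3684 / (0.7·0.3684 + 0.6·0.6316) ≈ 0.4050
After 'quiet': P(compromised) = 0.3·0.4050 / (0.3·0.4050 + 0.4·0.5950) ≈ 0.3379
After 'quiet': P(compromised) = 0.3·0.3379 / (0.3·0.3379 + 0.4·0.6621) ≈ 0.2768

0.277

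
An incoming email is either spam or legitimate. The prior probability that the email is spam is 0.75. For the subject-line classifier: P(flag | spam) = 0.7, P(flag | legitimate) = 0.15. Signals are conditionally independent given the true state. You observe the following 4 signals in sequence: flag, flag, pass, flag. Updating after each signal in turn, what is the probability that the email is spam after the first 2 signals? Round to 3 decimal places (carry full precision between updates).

0.985

Each posterior becomes the prior for the next update.
After 'flag': P(spam) = 0.7·0.7500 / (0.7·0.7500 + 0.15·0.2500) ≈ 0.9333
After 'flag': P(spam) = 0.7·0.9333 / (0.7·0.9333 + 0.15·0.0667) ≈ 0.9849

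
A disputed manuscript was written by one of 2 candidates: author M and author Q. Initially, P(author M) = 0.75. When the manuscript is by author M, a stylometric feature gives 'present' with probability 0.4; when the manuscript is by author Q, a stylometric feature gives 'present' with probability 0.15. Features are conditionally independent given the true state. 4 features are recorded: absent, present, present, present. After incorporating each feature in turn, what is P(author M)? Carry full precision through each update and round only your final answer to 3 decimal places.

0.976

After 'absent': P(author M) = 0.6·0.7500 / (0.6·0.7500 + 0.85·0.2500) ≈ 0.6792
After 'present': P(author M) = 0.4·0.6792 / (0.4·0.6792 + 0.15·0.3208) ≈ 0.8496
After 'present': P(author M) = 0.4·0.8496 / (0.4·0.8496 + 0.15·0.1504) ≈ 0.9377
After 'present': P(author M) = 0.4·0.9377 / (0.4·0.9377 + 0.15·0.0623) ≈ 0.9757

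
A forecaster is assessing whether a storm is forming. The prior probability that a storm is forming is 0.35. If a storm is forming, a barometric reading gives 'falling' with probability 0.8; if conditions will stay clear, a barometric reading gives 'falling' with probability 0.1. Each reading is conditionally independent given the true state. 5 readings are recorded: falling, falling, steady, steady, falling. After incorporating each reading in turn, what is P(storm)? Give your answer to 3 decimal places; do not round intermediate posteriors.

0.932

Apply Bayes' rule sequentially, carrying P(storm) forward.
After 'falling': P(storm) = 0.8·0.3500 / (0.8·0.3500 + 0.1·0.6500) ≈ 0.8116
After 'falling': P(storm) = 0.8·0.8116 / (0.8·0.8116 + 0.1·0.1884) ≈ 0.9718
After 'steady': P(storm) = 0.2·0.9718 / (0.2·0.9718 + 0.9·0.0282) ≈ 0.8845
After 'steady': P(storm) = 0.2·0.8845 / (0.2·0.8845 + 0.9·0.1155) ≈ 0.6299
After 'falling': P(storm) = 0.8·0.6299 / (0.8·0.6299 + 0.1·0.3701) ≈ 0.9316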